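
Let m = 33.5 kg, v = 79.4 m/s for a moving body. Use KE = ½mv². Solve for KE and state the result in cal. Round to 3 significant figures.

Directly: KE = ½mv².
m = 33.5 kg; v = 79.4 m/s.
KE = 1.056×10^5 J
1.056×10^5 J × (1 cal / 4.184 J) = 25239 cal

25200 cal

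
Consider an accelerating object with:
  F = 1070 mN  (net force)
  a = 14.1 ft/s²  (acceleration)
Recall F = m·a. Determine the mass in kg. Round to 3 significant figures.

From Newton's second law: m = F/a.
F = 1070 mN = 1.070 N; a = 14.1 ft/s² = 4.298 m/s².
m = 0.2490 kg

0.249 kg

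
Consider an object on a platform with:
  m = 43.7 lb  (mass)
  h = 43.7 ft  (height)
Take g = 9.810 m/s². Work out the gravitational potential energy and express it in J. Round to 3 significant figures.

2590 J

Directly: PE = mgh.
m = 43.7 lb = 19.82 kg; h = 43.7 ft = 13.32 m; g = 9.810 m/s².
PE = 2590 J  (the unit combination reduces to kg·m²/s² = J)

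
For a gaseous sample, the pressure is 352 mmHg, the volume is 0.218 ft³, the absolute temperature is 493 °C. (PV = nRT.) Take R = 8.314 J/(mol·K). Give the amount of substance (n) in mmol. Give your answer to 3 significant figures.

45.5 mmol

From the ideal-gas law: n = PV/(RT).
P = 352 mmHg = 46929 Pa; V = 0.218 ft³ = 0.006173 m³; T = 493 °C = 766.1 K; R = 8.314 J/(mol·K).
n = 0.04548 mol
0.04548 mol × (1 mmol / 0.001000 mol) = 45.48 mmol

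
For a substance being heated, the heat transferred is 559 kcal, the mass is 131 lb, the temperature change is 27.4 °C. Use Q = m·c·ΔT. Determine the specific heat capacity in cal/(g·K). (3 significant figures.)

Rearranging: c = Q/(m·ΔT).
Q = 559 kcal = 2.339×10^6 J; m = 131 lb = 59.42 kg; ΔT = 27.4 °C = 27.40 K.
c = 1437 J/(kg·K)
1437 J/(kg·K) × (1 cal/(g·K) / 4184 J/(kg·K)) = 0.3433 cal/(g·K)

0.343 cal/(g·K)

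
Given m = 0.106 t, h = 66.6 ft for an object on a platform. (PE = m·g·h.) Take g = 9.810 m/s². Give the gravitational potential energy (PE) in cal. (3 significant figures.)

5050 cal

PE is given directly by: PE = mgh.
m = 0.106 t = 106.0 kg; h = 66.6 ft = 20.30 m; g = 9.810 m/s².
PE = 21109 J  (the unit combination reduces to kg·m²/s² = J)
21109 J × (1 cal / 4.184 J) = 5045 cal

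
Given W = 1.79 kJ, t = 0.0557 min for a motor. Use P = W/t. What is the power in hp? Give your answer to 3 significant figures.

0.718 hp

Directly: P = W/t.
W = 1.79 kJ = 1790 J; t = 0.0557 min = 3.342 s.
P = 535.6 W
535.6 W × (1 hp / 745.7 W) = 0.7183 hp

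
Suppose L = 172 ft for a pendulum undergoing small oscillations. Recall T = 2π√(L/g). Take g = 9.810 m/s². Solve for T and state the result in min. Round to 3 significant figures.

T is given directly by: T = 2π√(L/g).
L = 172 ft = 52.43 m; g = 9.810 m/s².
T = 14.53 s
14.53 s × (1 min / 60.00 s) = 0.2421 min

0.242 min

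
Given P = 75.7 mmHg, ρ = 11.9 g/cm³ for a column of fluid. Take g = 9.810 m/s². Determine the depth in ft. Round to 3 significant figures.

0.284 ft

Rearranging: h = P/(ρ·g).
P = 75.7 mmHg = 10092 Pa; ρ = 11.9 g/cm³ = 11900 kg/m³; g = 9.810 m/s².
h = 0.08645 m
0.08645 m × (1 ft / 0.3048 m) = 0.2836 ft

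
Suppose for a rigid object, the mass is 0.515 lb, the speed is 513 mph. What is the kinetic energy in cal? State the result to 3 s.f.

Directly: KE = ½mv².
m = 0.515 lb = 0.2336 kg; v = 513 mph = 229.3 m/s.
KE = 6143 J  (the unit combination reduces to kg·m²/s² = J)
6143 J × (1 cal / 4.184 J) = 1468 cal

1470 cal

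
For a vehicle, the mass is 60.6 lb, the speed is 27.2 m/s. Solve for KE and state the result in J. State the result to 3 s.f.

Directly: KE = ½mv².
m = 60.6 lb = 27.49 kg; v = 27.2 m/s.
KE = 10168 J  (the unit combination reduces to kg·m²/s² = J)

10200 J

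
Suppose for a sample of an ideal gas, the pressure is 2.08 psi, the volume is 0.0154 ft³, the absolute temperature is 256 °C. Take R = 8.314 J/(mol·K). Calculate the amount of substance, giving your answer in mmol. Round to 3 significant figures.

Solving PV = nRT for n: n = PV/(RT).
P = 2.08 psi = 14341 Pa; V = 0.0154 ft³ = 4.361×10^-4 m³; T = 256 °C = 529.1 K; R = 8.314 J/(mol·K).
n = 0.001422 mol
0.001422 mol × (1 mmol / 0.001000 mol) = 1.422 mmol

1.42 mmol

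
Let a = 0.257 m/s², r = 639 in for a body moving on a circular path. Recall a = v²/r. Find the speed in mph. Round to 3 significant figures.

Rearranging: v = √(a·r).
a = 0.257 m/s²; r = 639 in = 16.23 m.
v = 2.042 m/s
2.042 m/s × (1 mph / 0.4470 m/s) = 4.569 mph

4.57 mph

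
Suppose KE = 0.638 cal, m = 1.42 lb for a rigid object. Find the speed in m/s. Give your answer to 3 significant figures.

2.88 m/s

Rearranging: v = √(2·KE/m).
KE = 0.638 cal = 2.669 J; m = 1.42 lb = 0.6441 kg.
v = 2.879 m/s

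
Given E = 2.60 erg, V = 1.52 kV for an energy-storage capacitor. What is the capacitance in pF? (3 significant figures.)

0.225 pF

Rearranging: C = 2E/V².
E = 2.60 erg = 2.600×10^-7 J; V = 1.52 kV = 1520 V.
C = 2.251×10^-13 F
2.251×10^-13 F × (1 pF / 1.000×10^-12 F) = 0.2251 pF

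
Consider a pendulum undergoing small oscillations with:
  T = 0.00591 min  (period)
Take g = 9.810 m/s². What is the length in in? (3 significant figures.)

1.23 in

Solving T = 2π√(L/g) for L: L = g·(T/2π)².
T = 0.00591 min = 0.3546 s; g = 9.810 m/s².
L = 0.03125 m
0.03125 m × (1 in / 0.02540 m) = 1.230 in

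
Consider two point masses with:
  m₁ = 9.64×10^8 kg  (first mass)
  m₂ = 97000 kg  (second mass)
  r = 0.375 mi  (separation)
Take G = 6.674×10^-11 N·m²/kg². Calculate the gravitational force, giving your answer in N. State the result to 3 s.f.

0.0171 N

Directly: F = Gm₁m₂/r².
m₁ = 9.64×10^8 kg; m₂ = 97000 kg; r = 0.375 mi = 603.5 m; G = 6.674×10^-11 N·m²/kg².
F = 0.01713 N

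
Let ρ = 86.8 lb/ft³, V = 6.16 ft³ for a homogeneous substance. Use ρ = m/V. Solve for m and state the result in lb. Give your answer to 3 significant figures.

Rearranging: m = ρV.
ρ = 86.8 lb/ft³ = 1390 kg/m³; V = 6.16 ft³ = 0.1744 m³.
m = 242.5 kg
242.5 kg × (1 lb / 0.4536 kg) = 534.7 lb

535 lb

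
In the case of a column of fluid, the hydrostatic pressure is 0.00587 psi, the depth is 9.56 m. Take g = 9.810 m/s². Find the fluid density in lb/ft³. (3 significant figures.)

Solving P = ρ·g·h for ρ: ρ = P/(g·h).
P = 0.00587 psi = 40.47 Pa; h = 9.56 m; g = 9.810 m/s².
ρ = 0.4315 kg/m³
0.4315 kg/m³ × (1 lb/ft³ / 16.02 kg/m³) = 0.02694 lb/ft³

0.0269 lb/ft³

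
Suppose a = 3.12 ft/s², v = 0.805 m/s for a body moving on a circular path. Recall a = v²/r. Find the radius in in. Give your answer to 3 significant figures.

Rearranging: r = v²/a.
a = 3.12 ft/s² = 0.9510 m/s²; v = 0.805 m/s.
r = 0.6814 m
0.6814 m × (1 in / 0.02540 m) = 26.83 in

26.8 in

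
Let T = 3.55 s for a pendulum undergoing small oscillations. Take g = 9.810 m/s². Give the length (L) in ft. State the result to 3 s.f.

Solving T = 2π√(L/g) for L: L = g·(T/2π)².
T = 3.55 s; g = 9.810 m/s².
L = 3.132 m
3.132 m × (1 ft / 0.3048 m) = 10.27 ft

10.3 ft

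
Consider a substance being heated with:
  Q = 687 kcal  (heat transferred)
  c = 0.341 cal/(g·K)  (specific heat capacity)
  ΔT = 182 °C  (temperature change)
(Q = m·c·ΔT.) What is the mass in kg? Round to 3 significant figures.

11.1 kg

Solving Q = m·c·ΔT for m: m = Q/(c·ΔT).
Q = 687 kcal = 2.874×10^6 J; c = 0.341 cal/(g·K) = 1427 J/(kg·K); ΔT = 182 °C = 182.0 K.
m = 11.07 kg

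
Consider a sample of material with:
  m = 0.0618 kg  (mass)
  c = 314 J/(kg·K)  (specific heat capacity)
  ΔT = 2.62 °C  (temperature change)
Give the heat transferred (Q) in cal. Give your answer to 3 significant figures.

Q is given directly by: Q = mcΔT.
m = 0.0618 kg; c = 314 J/(kg·K); ΔT = 2.62 °C = 2.620 K.
Q = 50.84 J
50.84 J × (1 cal / 4.184 J) = 12.15 cal

12.2 cal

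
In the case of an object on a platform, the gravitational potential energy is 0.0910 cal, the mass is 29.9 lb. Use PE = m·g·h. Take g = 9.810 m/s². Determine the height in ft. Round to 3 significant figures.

0.00939 ft

Solving PE = m·g·h for h: h = PE/(m·g).
PE = 0.0910 cal = 0.3807 J; m = 29.9 lb = 13.56 kg; g = 9.810 m/s².
h = 0.002862 m
0.002862 m × (1 ft / 0.3048 m) = 0.009389 ft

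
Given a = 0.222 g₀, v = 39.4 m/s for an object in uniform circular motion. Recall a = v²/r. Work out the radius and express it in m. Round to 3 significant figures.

713 m

Solving a = v²/r for r: r = v²/a.
a = 0.222 g₀ = 2.177 m/s²; v = 39.4 m/s.
r = 713.0 m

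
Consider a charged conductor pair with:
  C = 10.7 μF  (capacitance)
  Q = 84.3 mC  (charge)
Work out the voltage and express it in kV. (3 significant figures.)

7.88 kV

Rearranging: V = Q/C.
C = 10.7 μF = 1.070×10^-5 F; Q = 84.3 mC = 0.08430 C.
V = 7879 V  (the unit combination reduces to kg·m²/(A·s³) = V)
7879 V × (1 kV / 1000 V) = 7.879 kV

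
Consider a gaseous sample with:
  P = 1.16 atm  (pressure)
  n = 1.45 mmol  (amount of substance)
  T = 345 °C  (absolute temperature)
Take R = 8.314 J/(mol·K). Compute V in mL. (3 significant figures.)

Rearranging PV = nRT for V: V = nRT/P.
P = 1.16 atm = 1.175×10^5 Pa; n = 1.45 mmol = 0.001450 mol; T = 345 °C = 618.1 K; R = 8.314 J/(mol·K).
V = 6.340×10^-5 m³
6.340×10^-5 m³ × (1 mL / 1.000×10^-6 m³) = 63.40 mL

63.4 mL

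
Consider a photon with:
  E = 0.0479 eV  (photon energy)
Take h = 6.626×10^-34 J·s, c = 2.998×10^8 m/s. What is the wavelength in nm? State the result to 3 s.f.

25900 nm

Rearranging E = h·c/λ for λ: λ = hc/E.
E = 0.0479 eV = 7.674×10^-21 J; h = 6.626×10^-34 J·s; c = 2.998×10^8 m/s.
λ = 2.588×10^-5 m
2.588×10^-5 m × (1 nm / 1.000×10^-9 m) = 25884 nm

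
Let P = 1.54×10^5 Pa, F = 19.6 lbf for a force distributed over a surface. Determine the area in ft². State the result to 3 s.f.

0.00609 ft²

Solving P = F/A for A: A = F/P.
P = 1.54×10^5 Pa; F = 19.6 lbf = 87.19 N.
A = 5.661×10^-4 m²
5.661×10^-4 m² × (1 ft² / 0.09290 m²) = 0.006094 ft²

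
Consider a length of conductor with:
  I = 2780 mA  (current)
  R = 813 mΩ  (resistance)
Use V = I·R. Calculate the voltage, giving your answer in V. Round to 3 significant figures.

Directly: V = IR.
I = 2780 mA = 2.780 A; R = 813 mΩ = 0.8130 Ω.
V = 2.260 V

2.26 V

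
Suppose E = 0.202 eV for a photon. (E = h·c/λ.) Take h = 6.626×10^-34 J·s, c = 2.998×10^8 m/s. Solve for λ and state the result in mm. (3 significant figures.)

Rearranging E = h·c/λ for λ: λ = hc/E.
E = 0.202 eV = 3.236×10^-20 J; h = 6.626×10^-34 J·s; c = 2.998×10^8 m/s.
λ = 6.138×10^-6 m
6.138×10^-6 m × (1 mm / 0.001000 m) = 0.006138 mm

0.00614 mm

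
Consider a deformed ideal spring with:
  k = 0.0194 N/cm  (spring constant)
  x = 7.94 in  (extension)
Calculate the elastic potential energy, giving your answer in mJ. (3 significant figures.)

39.5 mJ

Directly: U = ½kx².
k = 0.0194 N/cm = 1.940 N/m; x = 7.94 in = 0.2017 m.
U = 0.03945 J  (the unit combination reduces to kg·m²/s² = J)
0.03945 J × (1 mJ / 0.001000 J) = 39.45 mJ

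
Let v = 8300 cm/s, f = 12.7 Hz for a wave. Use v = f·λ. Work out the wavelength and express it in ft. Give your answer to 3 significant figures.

Rearranging: λ = v/f.
v = 8300 cm/s = 83.00 m/s; f = 12.7 Hz.
λ = 6.535 m
6.535 m × (1 ft / 0.3048 m) = 21.44 ft

21.4 ft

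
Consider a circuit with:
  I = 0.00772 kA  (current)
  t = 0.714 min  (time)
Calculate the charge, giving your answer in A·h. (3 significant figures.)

Directly: q = It.
I = 0.00772 kA = 7.720 A; t = 0.714 min = 42.84 s.
q = 330.7 C
330.7 C × (1 A·h / 3600 C) = 0.09187 A·h

0.0919 A·h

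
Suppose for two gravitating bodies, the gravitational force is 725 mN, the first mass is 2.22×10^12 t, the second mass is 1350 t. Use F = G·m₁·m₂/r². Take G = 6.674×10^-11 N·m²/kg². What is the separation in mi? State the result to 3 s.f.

326 mi

Rearranging F = G·m₁·m₂/r² for r: r = √(G·m₁m₂/F).
F = 725 mN = 0.7250 N; m₁ = 2.22×10^12 t = 2.220×10^15 kg; m₂ = 1350 t = 1.350×10^6 kg; G = 6.674×10^-11 N·m²/kg².
r = 5.253×10^5 m
5.253×10^5 m × (1 mi / 1609 m) = 326.4 mi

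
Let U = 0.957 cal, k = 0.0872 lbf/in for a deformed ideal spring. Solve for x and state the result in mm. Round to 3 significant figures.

724 mm

Rearranging: x = √(2U/k).
U = 0.957 cal = 4.004 J; k = 0.0872 lbf/in = 15.27 N/m.
x = 0.7242 m
0.7242 m × (1 mm / 0.001000 m) = 724.2 mm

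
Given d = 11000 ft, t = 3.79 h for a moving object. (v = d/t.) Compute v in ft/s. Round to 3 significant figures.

v is given directly by: v = d/t.
d = 11000 ft = 3353 m; t = 3.79 h = 13644 s.
v = 0.2457 m/s
0.2457 m/s × (1 ft/s / 0.3048 m/s) = 0.8062 ft/s

0.806 ft/s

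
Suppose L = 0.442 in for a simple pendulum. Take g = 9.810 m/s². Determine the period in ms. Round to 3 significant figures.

213 ms

T is given directly by: T = 2π√(L/g).
L = 0.442 in = 0.01123 m; g = 9.810 m/s².
T = 0.2126 s
0.2126 s × (1 ms / 0.001000 s) = 212.6 ms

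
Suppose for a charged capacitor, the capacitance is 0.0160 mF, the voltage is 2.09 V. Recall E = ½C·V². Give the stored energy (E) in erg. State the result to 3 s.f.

349 erg

E is given directly by: E = ½CV².
C = 0.0160 mF = 1.600×10^-5 F; V = 2.09 V.
E = 3.494×10^-5 J  (the unit combination reduces to kg·m²/s² = J)
3.494×10^-5 J × (1 erg / 1.000×10^-7 J) = 349.4 erg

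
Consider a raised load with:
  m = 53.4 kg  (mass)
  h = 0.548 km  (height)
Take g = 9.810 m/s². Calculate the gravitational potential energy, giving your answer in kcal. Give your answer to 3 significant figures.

Directly: PE = mgh.
m = 53.4 kg; h = 0.548 km = 548.0 m; g = 9.810 m/s².
PE = 2.871×10^5 J
2.871×10^5 J × (1 kcal / 4184 J) = 68.61 kcal

68.6 kcal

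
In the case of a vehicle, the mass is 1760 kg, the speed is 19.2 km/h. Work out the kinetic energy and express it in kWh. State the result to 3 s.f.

0.00695 kWh

Directly: KE = ½mv².
m = 1760 kg; v = 19.2 km/h = 5.333 m/s.
KE = 25031 J
25031 J × (1 kWh / 3.600×10^6 J) = 0.006953 kWh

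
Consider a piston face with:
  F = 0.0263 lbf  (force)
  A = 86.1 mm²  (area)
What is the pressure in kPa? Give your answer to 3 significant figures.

P is given directly by: P = F/A.
F = 0.0263 lbf = 0.1170 N; A = 86.1 mm² = 8.610×10^-5 m².
P = 1359 Pa
1359 Pa × (1 kPa / 1000 Pa) = 1.359 kPa

1.36 kPa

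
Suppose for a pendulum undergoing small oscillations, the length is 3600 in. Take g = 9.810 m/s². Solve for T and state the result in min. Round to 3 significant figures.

0.320 min

Directly: T = 2π√(L/g).
L = 3600 in = 91.44 m; g = 9.810 m/s².
T = 19.18 s
19.18 s × (1 min / 60.00 s) = 0.3197 min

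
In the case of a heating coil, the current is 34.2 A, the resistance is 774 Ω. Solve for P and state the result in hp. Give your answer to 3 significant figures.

1210 hp

P is given directly by: P = I²R.
I = 34.2 A; R = 774 Ω.
P = 9.053×10^5 W  (the unit combination reduces to kg·m²/s³ = W)
9.053×10^5 W × (1 hp / 745.7 W) = 1214 hp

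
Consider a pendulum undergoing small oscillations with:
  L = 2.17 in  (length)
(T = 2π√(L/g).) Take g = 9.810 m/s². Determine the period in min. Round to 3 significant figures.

0.00785 min

T is given directly by: T = 2π√(L/g).
L = 2.17 in = 0.05512 m; g = 9.810 m/s².
T = 0.4710 s
0.4710 s × (1 min / 60.00 s) = 0.007849 min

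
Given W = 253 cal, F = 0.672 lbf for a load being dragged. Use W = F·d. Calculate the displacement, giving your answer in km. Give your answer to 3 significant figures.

0.354 km

Rearranging W = F·d for d: d = W/F.
W = 253 cal = 1059 J; F = 0.672 lbf = 2.989 N.
d = 354.1 m
354.1 m × (1 km / 1000 m) = 0.3541 km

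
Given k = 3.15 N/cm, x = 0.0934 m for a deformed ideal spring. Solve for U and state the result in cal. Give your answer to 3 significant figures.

Directly: U = ½kx².
k = 3.15 N/cm = 315.0 N/m; x = 0.0934 m.
U = 1.374 J
1.374 J × (1 cal / 4.184 J) = 0.3284 cal

0.328 cal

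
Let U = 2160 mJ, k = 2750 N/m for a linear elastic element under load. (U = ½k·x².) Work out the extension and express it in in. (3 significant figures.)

1.56 in

Rearranging U = ½k·x² for x: x = √(2U/k).
U = 2160 mJ = 2.160 J; k = 2750 N/m.
x = 0.03963 m
0.03963 m × (1 in / 0.02540 m) = 1.560 in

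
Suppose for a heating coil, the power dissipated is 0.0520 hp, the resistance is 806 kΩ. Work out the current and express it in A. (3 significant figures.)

0.00694 A

Rearranging: I = √(P/R).
P = 0.0520 hp = 38.78 W; R = 806 kΩ = 8.060×10^5 Ω.
I = 0.006936 A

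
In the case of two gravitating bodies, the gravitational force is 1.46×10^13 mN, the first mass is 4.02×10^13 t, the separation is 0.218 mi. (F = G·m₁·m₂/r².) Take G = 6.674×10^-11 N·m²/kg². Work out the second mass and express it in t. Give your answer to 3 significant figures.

6.70×10^5 t

From Newton's law of gravitation: m₂ = F·r²/(G·m₁).
F = 1.46×10^13 mN = 1.460×10^10 N; m₁ = 4.02×10^13 t = 4.020×10^16 kg; r = 0.218 mi = 350.8 m; G = 6.674×10^-11 N·m²/kg².
m₂ = 6.698×10^8 kg
6.698×10^8 kg × (1 t / 1000 kg) = 6.698×10^5 t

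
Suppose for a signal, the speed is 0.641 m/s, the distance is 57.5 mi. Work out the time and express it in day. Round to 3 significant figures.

1.67 day

Rearranging v = d/t for t: t = d/v.
v = 0.641 m/s; d = 57.5 mi = 92537 m.
t = 1.444×10^5 s
1.444×10^5 s × (1 day / 86400 s) = 1.671 day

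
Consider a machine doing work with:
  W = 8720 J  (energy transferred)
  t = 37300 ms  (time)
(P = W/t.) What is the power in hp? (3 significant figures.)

0.314 hp

Directly: P = W/t.
W = 8720 J; t = 37300 ms = 37.30 s.
P = 233.8 W
233.8 W × (1 hp / 745.7 W) = 0.3135 hp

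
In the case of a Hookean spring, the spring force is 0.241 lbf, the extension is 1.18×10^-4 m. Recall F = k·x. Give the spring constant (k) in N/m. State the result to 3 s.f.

9080 N/m

Solving F = k·x for k: k = F/x.
F = 0.241 lbf = 1.072 N; x = 1.18×10^-4 m.
k = 9085 N/m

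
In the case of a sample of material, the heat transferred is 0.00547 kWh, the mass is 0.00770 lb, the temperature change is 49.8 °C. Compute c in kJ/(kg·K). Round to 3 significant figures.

113 kJ/(kg·K)

Solving Q = m·c·ΔT for c: c = Q/(m·ΔT).
Q = 0.00547 kWh = 19692 J; m = 0.00770 lb = 0.003493 kg; ΔT = 49.8 °C = 49.80 K.
c = 1.132×10^5 J/(kg·K)
1.132×10^5 J/(kg·K) × (1 kJ/(kg·K) / 1000 J/(kg·K)) = 113.2 kJ/(kg·K)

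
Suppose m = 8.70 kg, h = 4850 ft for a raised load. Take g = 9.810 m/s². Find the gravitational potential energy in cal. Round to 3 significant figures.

30200 cal

PE is given directly by: PE = mgh.
m = 8.70 kg; h = 4850 ft = 1478 m; g = 9.810 m/s².
PE = 1.262×10^5 J
1.262×10^5 J × (1 cal / 4.184 J) = 30155 cal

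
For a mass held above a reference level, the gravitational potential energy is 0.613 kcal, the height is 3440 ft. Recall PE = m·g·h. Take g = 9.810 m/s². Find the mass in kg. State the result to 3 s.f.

Solving PE = m·g·h for m: m = PE/(g·h).
PE = 0.613 kcal = 2565 J; h = 3440 ft = 1049 m; g = 9.810 m/s².
m = 0.2494 kg

0.249 kg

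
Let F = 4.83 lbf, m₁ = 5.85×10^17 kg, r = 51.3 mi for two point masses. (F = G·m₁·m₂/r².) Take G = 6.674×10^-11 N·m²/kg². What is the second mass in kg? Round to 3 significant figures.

From Newton's law of gravitation: m₂ = F·r²/(G·m₁).
F = 4.83 lbf = 21.48 N; m₁ = 5.85×10^17 kg; r = 51.3 mi = 82559 m; G = 6.674×10^-11 N·m²/kg².
m₂ = 3751 kg

3750 kg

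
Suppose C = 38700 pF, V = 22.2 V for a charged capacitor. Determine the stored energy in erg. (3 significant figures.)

95.4 erg

E is given directly by: E = ½CV².
C = 38700 pF = 3.870×10^-8 F; V = 22.2 V.
E = 9.536×10^-6 J
9.536×10^-6 J × (1 erg / 1.000×10^-7 J) = 95.36 erg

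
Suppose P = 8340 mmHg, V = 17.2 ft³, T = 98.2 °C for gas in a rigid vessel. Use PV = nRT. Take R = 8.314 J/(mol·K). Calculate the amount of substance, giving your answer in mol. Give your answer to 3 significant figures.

Rearranging: n = PV/(RT).
P = 8340 mmHg = 1.112×10^6 Pa; V = 17.2 ft³ = 0.4870 m³; T = 98.2 °C = 371.3 K; R = 8.314 J/(mol·K).
n = 175.4 mol

175 mol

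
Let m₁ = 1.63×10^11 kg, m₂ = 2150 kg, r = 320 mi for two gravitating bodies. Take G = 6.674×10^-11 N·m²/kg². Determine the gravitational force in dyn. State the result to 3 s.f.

0.00882 dyn

Directly: F = Gm₁m₂/r².
m₁ = 1.63×10^11 kg; m₂ = 2150 kg; r = 320 mi = 5.150×10^5 m; G = 6.674×10^-11 N·m²/kg².
F = 8.819×10^-8 N
8.819×10^-8 N × (1 dyn / 1.000×10^-5 N) = 0.008819 dyn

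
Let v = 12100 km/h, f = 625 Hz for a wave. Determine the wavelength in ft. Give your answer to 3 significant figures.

Rearranging v = f·λ for λ: λ = v/f.
v = 12100 km/h = 3361 m/s; f = 625 Hz.
λ = 5.378 m
5.378 m × (1 ft / 0.3048 m) = 17.64 ft

17.6 ft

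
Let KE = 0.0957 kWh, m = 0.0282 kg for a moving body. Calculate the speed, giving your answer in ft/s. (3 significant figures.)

Rearranging KE = ½mv² for v: v = √(2·KE/m).
KE = 0.0957 kWh = 3.445×10^5 J; m = 0.0282 kg.
v = 4943 m/s
4943 m/s × (1 ft/s / 0.3048 m/s) = 16217 ft/s

16200 ft/s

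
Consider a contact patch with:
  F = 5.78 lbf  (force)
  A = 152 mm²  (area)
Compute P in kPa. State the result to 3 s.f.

P is given directly by: P = F/A.
F = 5.78 lbf = 25.71 N; A = 152 mm² = 1.520×10^-4 m².
P = 1.691×10^5 Pa
1.691×10^5 Pa × (1 kPa / 1000 Pa) = 169.1 kPa

169 kPa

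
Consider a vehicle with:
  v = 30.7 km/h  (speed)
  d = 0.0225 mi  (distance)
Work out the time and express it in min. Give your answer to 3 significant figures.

0.0708 min

Rearranging: t = d/v.
v = 30.7 km/h = 8.528 m/s; d = 0.0225 mi = 36.21 m.
t = 4.246 s
4.246 s × (1 min / 60.00 s) = 0.07077 min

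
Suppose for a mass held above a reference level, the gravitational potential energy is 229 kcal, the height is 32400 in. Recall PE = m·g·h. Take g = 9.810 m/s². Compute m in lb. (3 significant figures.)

Rearranging: m = PE/(g·h).
PE = 229 kcal = 9.581×10^5 J; h = 32400 in = 823.0 m; g = 9.810 m/s².
m = 118.7 kg
118.7 kg × (1 lb / 0.4536 kg) = 261.6 lb

262 lb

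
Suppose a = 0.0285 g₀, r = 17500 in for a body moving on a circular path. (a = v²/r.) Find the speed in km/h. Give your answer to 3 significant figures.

40.1 km/h

Solving a = v²/r for v: v = √(a·r).
a = 0.0285 g₀ = 0.2795 m/s²; r = 17500 in = 444.5 m.
v = 11.15 m/s
11.15 m/s × (1 km/h / 0.2778 m/s) = 40.13 km/h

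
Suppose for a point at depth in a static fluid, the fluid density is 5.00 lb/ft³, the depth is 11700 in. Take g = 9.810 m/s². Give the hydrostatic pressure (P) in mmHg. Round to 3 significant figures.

Directly: P = ρgh.
ρ = 5.00 lb/ft³ = 80.09 kg/m³; h = 11700 in = 297.2 m; g = 9.810 m/s².
P = 2.335×10^5 Pa  (the unit combination reduces to kg/(m·s²) = Pa)
2.335×10^5 Pa × (1 mmHg / 133.3 Pa) = 1751 mmHg

1750 mmHg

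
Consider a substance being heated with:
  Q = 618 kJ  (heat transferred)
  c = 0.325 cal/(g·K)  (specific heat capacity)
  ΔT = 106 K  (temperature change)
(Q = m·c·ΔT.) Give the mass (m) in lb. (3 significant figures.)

9.45 lb

Solving Q = m·c·ΔT for m: m = Q/(c·ΔT).
Q = 618 kJ = 6.180×10^5 J; c = 0.325 cal/(g·K) = 1360 J/(kg·K); ΔT = 106 K.
m = 4.288 kg
4.288 kg × (1 lb / 0.4536 kg) = 9.452 lb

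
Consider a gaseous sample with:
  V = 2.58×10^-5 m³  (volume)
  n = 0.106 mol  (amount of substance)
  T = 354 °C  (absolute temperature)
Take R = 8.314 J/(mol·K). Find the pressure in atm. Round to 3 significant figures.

From the ideal-gas law: P = nRT/V.
V = 2.58×10^-5 m³; n = 0.106 mol; T = 354 °C = 627.1 K; R = 8.314 J/(mol·K).
P = 2.142×10^7 Pa
2.142×10^7 Pa × (1 atm / 1.013×10^5 Pa) = 211.4 atm

211 atm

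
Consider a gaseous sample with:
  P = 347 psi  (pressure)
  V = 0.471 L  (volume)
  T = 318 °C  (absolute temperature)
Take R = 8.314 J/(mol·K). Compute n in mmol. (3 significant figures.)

229 mmol

Rearranging: n = PV/(RT).
P = 347 psi = 2.392×10^6 Pa; V = 0.471 L = 4.710×10^-4 m³; T = 318 °C = 591.1 K; R = 8.314 J/(mol·K).
n = 0.2293 mol
0.2293 mol × (1 mmol / 0.001000 mol) = 229.3 mmol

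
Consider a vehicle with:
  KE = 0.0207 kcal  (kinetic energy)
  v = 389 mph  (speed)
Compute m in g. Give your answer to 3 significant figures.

Rearranging: m = 2·KE/v².
KE = 0.0207 kcal = 86.61 J; v = 389 mph = 173.9 m/s.
m = 0.005728 kg
0.005728 kg × (1 g / 0.001000 kg) = 5.728 g

5.73 g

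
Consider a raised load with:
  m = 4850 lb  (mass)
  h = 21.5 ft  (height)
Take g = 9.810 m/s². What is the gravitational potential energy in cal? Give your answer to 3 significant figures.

33800 cal

PE is given directly by: PE = mgh.
m = 4850 lb = 2200 kg; h = 21.5 ft = 6.553 m; g = 9.810 m/s².
PE = 1.414×10^5 J
1.414×10^5 J × (1 cal / 4.184 J) = 33802 cal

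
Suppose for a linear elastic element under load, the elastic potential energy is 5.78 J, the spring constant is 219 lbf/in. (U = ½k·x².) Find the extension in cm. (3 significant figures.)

1.74 cm

Rearranging: x = √(2U/k).
U = 5.78 J; k = 219 lbf/in = 38353 N/m.
x = 0.01736 m
0.01736 m × (1 cm / 0.01000 m) = 1.736 cm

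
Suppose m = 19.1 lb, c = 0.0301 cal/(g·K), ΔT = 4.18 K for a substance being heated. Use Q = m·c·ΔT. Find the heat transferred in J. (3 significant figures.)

Directly: Q = mcΔT.
m = 19.1 lb = 8.664 kg; c = 0.0301 cal/(g·K) = 125.9 J/(kg·K); ΔT = 4.18 K.
Q = 4561 J

4560 J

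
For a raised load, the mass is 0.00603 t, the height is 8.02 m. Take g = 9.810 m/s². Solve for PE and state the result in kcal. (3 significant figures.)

0.113 kcal

PE is given directly by: PE = mgh.
m = 0.00603 t = 6.030 kg; h = 8.02 m; g = 9.810 m/s².
PE = 474.4 J
474.4 J × (1 kcal / 4184 J) = 0.1134 kcal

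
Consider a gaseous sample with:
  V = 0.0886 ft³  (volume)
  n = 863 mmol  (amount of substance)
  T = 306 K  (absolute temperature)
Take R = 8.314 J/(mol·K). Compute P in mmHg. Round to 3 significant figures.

From the ideal-gas law: P = nRT/V.
V = 0.0886 ft³ = 0.002509 m³; n = 863 mmol = 0.8630 mol; T = 306 K; R = 8.314 J/(mol·K).
P = 8.751×10^5 Pa
8.751×10^5 Pa × (1 mmHg / 133.3 Pa) = 6564 mmHg

6560 mmHg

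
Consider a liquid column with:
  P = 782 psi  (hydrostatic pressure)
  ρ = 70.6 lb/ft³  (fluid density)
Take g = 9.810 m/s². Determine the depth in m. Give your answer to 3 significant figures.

Rearranging P = ρ·g·h for h: h = P/(ρ·g).
P = 782 psi = 5.392×10^6 Pa; ρ = 70.6 lb/ft³ = 1131 kg/m³; g = 9.810 m/s².
h = 486.0 m

486 m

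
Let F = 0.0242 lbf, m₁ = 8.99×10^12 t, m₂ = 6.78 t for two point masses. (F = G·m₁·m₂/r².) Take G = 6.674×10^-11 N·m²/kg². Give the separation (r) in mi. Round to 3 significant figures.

121 mi

From Newton's law of gravitation: r = √(G·m₁m₂/F).
F = 0.0242 lbf = 0.1076 N; m₁ = 8.99×10^12 t = 8.990×10^15 kg; m₂ = 6.78 t = 6780 kg; G = 6.674×10^-11 N·m²/kg².
r = 1.944×10^5 m
1.944×10^5 m × (1 mi / 1609 m) = 120.8 mi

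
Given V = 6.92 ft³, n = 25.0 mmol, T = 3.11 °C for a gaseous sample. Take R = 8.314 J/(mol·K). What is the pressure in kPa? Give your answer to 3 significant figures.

0.293 kPa

P is given directly by: P = nRT/V.
V = 6.92 ft³ = 0.1960 m³; n = 25.0 mmol = 0.02500 mol; T = 3.11 °C = 276.3 K; R = 8.314 J/(mol·K).
P = 293.0 Pa
293.0 Pa × (1 kPa / 1000 Pa) = 0.2930 kPa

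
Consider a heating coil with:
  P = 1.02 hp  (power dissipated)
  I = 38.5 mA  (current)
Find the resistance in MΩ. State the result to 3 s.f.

0.513 MΩ

Solving P = I²R for R: R = P/I².
P = 1.02 hp = 760.6 W; I = 38.5 mA = 0.03850 A.
R = 5.131×10^5 Ω
5.131×10^5 Ω × (1 MΩ / 1.000×10^6 Ω) = 0.5131 MΩ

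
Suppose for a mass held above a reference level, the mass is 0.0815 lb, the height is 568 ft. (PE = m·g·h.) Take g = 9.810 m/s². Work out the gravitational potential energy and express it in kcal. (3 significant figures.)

0.0150 kcal

PE is given directly by: PE = mgh.
m = 0.0815 lb = 0.03697 kg; h = 568 ft = 173.1 m; g = 9.810 m/s².
PE = 62.78 J
62.78 J × (1 kcal / 4184 J) = 0.01501 kcal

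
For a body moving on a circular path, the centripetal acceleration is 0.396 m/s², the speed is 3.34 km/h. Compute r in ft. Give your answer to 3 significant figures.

Solving a = v²/r for r: r = v²/a.
a = 0.396 m/s²; v = 3.34 km/h = 0.9278 m/s.
r = 2.174 m
2.174 m × (1 ft / 0.3048 m) = 7.131 ft

7.13 ft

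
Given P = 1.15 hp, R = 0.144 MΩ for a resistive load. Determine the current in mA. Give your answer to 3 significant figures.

Rearranging P = I²R for I: I = √(P/R).
P = 1.15 hp = 857.6 W; R = 0.144 MΩ = 1.440×10^5 Ω.
I = 0.07717 A
0.07717 A × (1 mA / 0.001000 A) = 77.17 mA

77.2 mA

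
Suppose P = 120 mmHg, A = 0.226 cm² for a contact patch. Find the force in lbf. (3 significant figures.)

Rearranging P = F/A for F: F = P·A.
P = 120 mmHg = 15999 Pa; A = 0.226 cm² = 2.260×10^-5 m².
F = 0.3616 N  (the unit combination reduces to kg·m/s² = N)
0.3616 N × (1 lbf / 4.448 N) = 0.08128 lbf

0.0813 lbf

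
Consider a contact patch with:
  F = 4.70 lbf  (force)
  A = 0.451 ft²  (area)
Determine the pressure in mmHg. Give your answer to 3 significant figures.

3.74 mmHg

P is given directly by: P = F/A.
F = 4.70 lbf = 20.91 N; A = 0.451 ft² = 0.04190 m².
P = 499.0 Pa
499.0 Pa × (1 mmHg / 133.3 Pa) = 3.743 mmHg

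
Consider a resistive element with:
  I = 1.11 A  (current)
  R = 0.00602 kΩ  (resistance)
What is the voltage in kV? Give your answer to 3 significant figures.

From Ohm's law: V = IR.
I = 1.11 A; R = 0.00602 kΩ = 6.020 Ω.
V = 6.682 V
6.682 V × (1 kV / 1000 V) = 0.006682 kV

0.00668 kV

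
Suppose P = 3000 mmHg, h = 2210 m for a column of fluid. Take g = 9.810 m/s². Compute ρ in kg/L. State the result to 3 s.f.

Solving P = ρ·g·h for ρ: ρ = P/(g·h).
P = 3000 mmHg = 4.000×10^5 Pa; h = 2210 m; g = 9.810 m/s².
ρ = 18.45 kg/m³
18.45 kg/m³ × (1 kg/L / 1000 kg/m³) = 0.01845 kg/L

0.0184 kg/L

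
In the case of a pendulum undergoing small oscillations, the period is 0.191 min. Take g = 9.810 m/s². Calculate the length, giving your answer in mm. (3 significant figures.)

Rearranging: L = g·(T/2π)².
T = 0.191 min = 11.46 s; g = 9.810 m/s².
L = 32.63 m
32.63 m × (1 mm / 0.001000 m) = 32635 mm

32600 mm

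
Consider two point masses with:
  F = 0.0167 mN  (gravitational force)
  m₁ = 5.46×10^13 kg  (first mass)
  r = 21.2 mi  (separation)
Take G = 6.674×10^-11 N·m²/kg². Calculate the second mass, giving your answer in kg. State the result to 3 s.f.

5.33 kg

Rearranging: m₂ = F·r²/(G·m₁).
F = 0.0167 mN = 1.670×10^-5 N; m₁ = 5.46×10^13 kg; r = 21.2 mi = 34118 m; G = 6.674×10^-11 N·m²/kg².
m₂ = 5.335 kg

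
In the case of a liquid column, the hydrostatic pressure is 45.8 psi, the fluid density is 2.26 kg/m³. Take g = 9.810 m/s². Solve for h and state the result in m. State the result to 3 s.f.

14200 m

Rearranging: h = P/(ρ·g).
P = 45.8 psi = 3.158×10^5 Pa; ρ = 2.26 kg/m³; g = 9.810 m/s².
h = 14243 m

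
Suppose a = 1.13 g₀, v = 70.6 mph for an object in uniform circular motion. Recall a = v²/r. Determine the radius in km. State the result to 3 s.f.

0.0899 km

Solving a = v²/r for r: r = v²/a.
a = 1.13 g₀ = 11.08 m/s²; v = 70.6 mph = 31.56 m/s.
r = 89.89 m
89.89 m × (1 km / 1000 m) = 0.08989 km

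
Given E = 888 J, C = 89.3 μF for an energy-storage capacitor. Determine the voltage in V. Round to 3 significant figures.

4460 V

Solving E = ½C·V² for V: V = √(2E/C).
E = 888 J; C = 89.3 μF = 8.930×10^-5 F.
V = 4460 V  (the unit combination reduces to kg·m²/(A·s³) = V)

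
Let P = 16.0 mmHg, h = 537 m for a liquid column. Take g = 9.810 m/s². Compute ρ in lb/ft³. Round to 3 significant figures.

0.0253 lb/ft³

Solving P = ρ·g·h for ρ: ρ = P/(g·h).
P = 16.0 mmHg = 2133 Pa; h = 537 m; g = 9.810 m/s².
ρ = 0.4049 kg/m³
0.4049 kg/m³ × (1 lb/ft³ / 16.02 kg/m³) = 0.02528 lb/ft³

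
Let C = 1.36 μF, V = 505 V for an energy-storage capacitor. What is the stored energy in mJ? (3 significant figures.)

173 mJ

E is given directly by: E = ½CV².
C = 1.36 μF = 1.360×10^-6 F; V = 505 V.
E = 0.1734 J  (the unit combination reduces to kg·m²/s² = J)
0.1734 J × (1 mJ / 0.001000 J) = 173.4 mJ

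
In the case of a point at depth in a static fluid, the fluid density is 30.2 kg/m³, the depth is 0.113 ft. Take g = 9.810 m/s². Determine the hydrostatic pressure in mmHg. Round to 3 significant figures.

0.0765 mmHg

P is given directly by: P = ρgh.
ρ = 30.2 kg/m³; h = 0.113 ft = 0.03444 m; g = 9.810 m/s².
P = 10.20 Pa
10.20 Pa × (1 mmHg / 133.3 Pa) = 0.07654 mmHg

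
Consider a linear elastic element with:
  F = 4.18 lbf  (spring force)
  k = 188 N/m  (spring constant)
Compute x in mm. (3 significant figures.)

98.9 mm

Rearranging: x = F/k.
F = 4.18 lbf = 18.59 N; k = 188 N/m.
x = 0.09890 m
0.09890 m × (1 mm / 0.001000 m) = 98.90 mm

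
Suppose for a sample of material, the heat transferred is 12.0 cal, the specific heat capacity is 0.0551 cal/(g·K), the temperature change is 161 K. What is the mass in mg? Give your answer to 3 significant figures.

1350 mg

Rearranging Q = m·c·ΔT for m: m = Q/(c·ΔT).
Q = 12.0 cal = 50.21 J; c = 0.0551 cal/(g·K) = 230.5 J/(kg·K); ΔT = 161 K.
m = 0.001353 kg
0.001353 kg × (1 mg / 1.000×10^-6 kg) = 1353 mg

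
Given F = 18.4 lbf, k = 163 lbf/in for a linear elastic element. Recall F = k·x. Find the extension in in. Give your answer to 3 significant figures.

Solving F = k·x for x: x = F/k.
F = 18.4 lbf = 81.85 N; k = 163 lbf/in = 28546 N/m.
x = 0.002867 m
0.002867 m × (1 in / 0.02540 m) = 0.1129 in

0.113 in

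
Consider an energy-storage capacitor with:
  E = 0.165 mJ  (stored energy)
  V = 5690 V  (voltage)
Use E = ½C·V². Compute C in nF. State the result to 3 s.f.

0.0102 nF

Solving E = ½C·V² for C: C = 2E/V².
E = 0.165 mJ = 1.650×10^-4 J; V = 5690 V.
C = 1.019×10^-11 F
1.019×10^-11 F × (1 nF / 1.000×10^-9 F) = 0.01019 nF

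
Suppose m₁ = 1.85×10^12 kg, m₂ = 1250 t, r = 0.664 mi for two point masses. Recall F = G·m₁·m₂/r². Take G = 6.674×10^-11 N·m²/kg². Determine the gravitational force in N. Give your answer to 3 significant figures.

135 N

From Newton's law of gravitation: F = Gm₁m₂/r².
m₁ = 1.85×10^12 kg; m₂ = 1250 t = 1.250×10^6 kg; r = 0.664 mi = 1069 m; G = 6.674×10^-11 N·m²/kg².
F = 135.2 N  (the unit combination reduces to kg·m/s² = N)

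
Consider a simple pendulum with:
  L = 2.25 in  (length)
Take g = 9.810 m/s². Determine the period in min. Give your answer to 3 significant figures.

T is given directly by: T = 2π√(L/g).
L = 2.25 in = 0.05715 m; g = 9.810 m/s².
T = 0.4796 s
0.4796 s × (1 min / 60.00 s) = 0.007993 min

0.00799 min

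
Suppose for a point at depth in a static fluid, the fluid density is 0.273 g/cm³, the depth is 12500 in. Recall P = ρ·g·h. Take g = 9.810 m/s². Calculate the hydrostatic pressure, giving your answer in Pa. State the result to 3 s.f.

8.50×10^5 Pa

Directly: P = ρgh.
ρ = 0.273 g/cm³ = 273.0 kg/m³; h = 12500 in = 317.5 m; g = 9.810 m/s².
P = 8.503×10^5 Pa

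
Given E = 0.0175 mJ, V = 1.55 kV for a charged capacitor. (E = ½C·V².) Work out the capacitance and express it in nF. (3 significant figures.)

Rearranging E = ½C·V² for C: C = 2E/V².
E = 0.0175 mJ = 1.750×10^-5 J; V = 1.55 kV = 1550 V.
C = 1.457×10^-11 F
1.457×10^-11 F × (1 nF / 1.000×10^-9 F) = 0.01457 nF

0.0146 nF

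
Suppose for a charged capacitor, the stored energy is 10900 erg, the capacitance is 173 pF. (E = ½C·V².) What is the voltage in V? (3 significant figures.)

Solving E = ½C·V² for V: V = √(2E/C).
E = 10900 erg = 0.001090 J; C = 173 pF = 1.730×10^-10 F.
V = 3550 V

3550 V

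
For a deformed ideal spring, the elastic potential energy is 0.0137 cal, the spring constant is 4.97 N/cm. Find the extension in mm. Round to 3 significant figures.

Rearranging: x = √(2U/k).
U = 0.0137 cal = 0.05732 J; k = 4.97 N/cm = 497.0 N/m.
x = 0.01519 m
0.01519 m × (1 mm / 0.001000 m) = 15.19 mm

15.2 mm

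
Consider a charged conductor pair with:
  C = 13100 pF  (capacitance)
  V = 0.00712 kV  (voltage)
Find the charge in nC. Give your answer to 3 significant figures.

93.3 nC

Solving C = Q/V for Q: Q = CV.
C = 13100 pF = 1.310×10^-8 F; V = 0.00712 kV = 7.120 V.
Q = 9.327×10^-8 C  (the unit combination reduces to A·s = C)
9.327×10^-8 C × (1 nC / 1.000×10^-9 C) = 93.27 nC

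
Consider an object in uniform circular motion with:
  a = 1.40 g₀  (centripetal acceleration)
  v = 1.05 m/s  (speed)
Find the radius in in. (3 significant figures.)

3.16 in

Solving a = v²/r for r: r = v²/a.
a = 1.40 g₀ = 13.73 m/s²; v = 1.05 m/s.
r = 0.08030 m
0.08030 m × (1 in / 0.02540 m) = 3.162 in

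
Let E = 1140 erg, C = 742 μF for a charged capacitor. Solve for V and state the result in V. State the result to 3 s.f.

Rearranging E = ½C·V² for V: V = √(2E/C).
E = 1140 erg = 1.140×10^-4 J; C = 742 μF = 7.420×10^-4 F.
V = 0.5543 V  (the unit combination reduces to kg·m²/(A·s³) = V)

0.554 V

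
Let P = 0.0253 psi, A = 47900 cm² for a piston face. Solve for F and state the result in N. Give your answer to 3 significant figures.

836 N

Solving P = F/A for F: F = P·A.
P = 0.0253 psi = 174.4 Pa; A = 47900 cm² = 4.790 m².
F = 835.6 N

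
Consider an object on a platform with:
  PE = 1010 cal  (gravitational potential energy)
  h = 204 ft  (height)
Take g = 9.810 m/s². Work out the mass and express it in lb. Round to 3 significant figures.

Solving PE = m·g·h for m: m = PE/(g·h).
PE = 1010 cal = 4226 J; h = 204 ft = 62.18 m; g = 9.810 m/s².
m = 6.928 kg
6.928 kg × (1 lb / 0.4536 kg) = 15.27 lb

15.3 lb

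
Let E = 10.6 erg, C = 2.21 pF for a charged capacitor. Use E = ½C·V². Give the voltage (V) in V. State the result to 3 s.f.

Solving E = ½C·V² for V: V = √(2E/C).
E = 10.6 erg = 1.060×10^-6 J; C = 2.21 pF = 2.210×10^-12 F.
V = 979.4 V  (the unit combination reduces to kg·m²/(A·s³) = V)

979 V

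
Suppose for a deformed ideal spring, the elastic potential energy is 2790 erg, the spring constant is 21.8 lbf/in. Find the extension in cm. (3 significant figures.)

Rearranging: x = √(2U/k).
U = 2790 erg = 2.790×10^-4 J; k = 21.8 lbf/in = 3818 N/m.
x = 3.823×10^-4 m
3.823×10^-4 m × (1 cm / 0.01000 m) = 0.03823 cm

0.0382 cm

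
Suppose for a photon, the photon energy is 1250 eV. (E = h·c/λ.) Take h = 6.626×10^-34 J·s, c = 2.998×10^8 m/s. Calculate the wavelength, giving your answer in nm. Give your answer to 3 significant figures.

Solving E = h·c/λ for λ: λ = hc/E.
E = 1250 eV = 2.003×10^-16 J; h = 6.626×10^-34 J·s; c = 2.998×10^8 m/s.
λ = 9.919×10^-10 m
9.919×10^-10 m × (1 nm / 1.000×10^-9 m) = 0.9919 nm

0.992 nm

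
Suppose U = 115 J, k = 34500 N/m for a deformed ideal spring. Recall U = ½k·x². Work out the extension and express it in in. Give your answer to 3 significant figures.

3.21 in

Rearranging: x = √(2U/k).
U = 115 J; k = 34500 N/m.
x = 0.08165 m
0.08165 m × (1 in / 0.02540 m) = 3.215 in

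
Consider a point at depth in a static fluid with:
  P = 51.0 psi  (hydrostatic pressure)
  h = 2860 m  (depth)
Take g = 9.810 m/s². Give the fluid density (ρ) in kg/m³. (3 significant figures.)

Rearranging: ρ = P/(g·h).
P = 51.0 psi = 3.516×10^5 Pa; h = 2860 m; g = 9.810 m/s².
ρ = 12.53 kg/m³

12.5 kg/m³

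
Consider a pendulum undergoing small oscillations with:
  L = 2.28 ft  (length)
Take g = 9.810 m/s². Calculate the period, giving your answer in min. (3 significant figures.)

T is given directly by: T = 2π√(L/g).
L = 2.28 ft = 0.6949 m; g = 9.810 m/s².
T = 1.672 s
1.672 s × (1 min / 60.00 s) = 0.02787 min

0.0279 min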